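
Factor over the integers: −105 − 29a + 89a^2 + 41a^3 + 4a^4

Trying the rational-root candidates, a = 1 is a root, giving the factor (a − 1) and quotient 4a^3 + 45a^2 + 134a + 105.
Next, a = −5/4 is a root, so (4a + 5) is a factor; dividing leaves a^2 + 10a + 21.
The remaining quadratic factors as (a + 7)(a + 3).

(4a + 5)(a + 3)(a + 7)(a − 1)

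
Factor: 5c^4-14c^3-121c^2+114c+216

(5c-9)(c+1)(c+4)(c-6)

Testing divisors of the constant over divisors of the leading coefficient, c = -4 is a root, so (c+4) is a factor; dividing leaves 5c^3-34c^2+15c+54.
Then c = 6 is a root, so (c-6) is a factor; dividing leaves 5c^2-4c-9.
The remaining quadratic factors as (c+1)(5c-9).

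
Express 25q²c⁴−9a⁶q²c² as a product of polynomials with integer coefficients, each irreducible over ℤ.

−c²q²(3a³+5c)(3a³−5c)

Factor out q²c² first: what remains is −9a⁶+25c².
Recognize a difference of squares with the parts 5c and 3a³.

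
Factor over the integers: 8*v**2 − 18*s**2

Factor out 2, leaving 4*v**2 − 9*s**2, which is a difference of two squares.

2*(2*v − 3*s)*(2*v + 3*s)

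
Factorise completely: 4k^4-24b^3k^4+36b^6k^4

4k^4(3b^3-1)^2

Every term has a factor of 4k^4; factoring it out leaves 9b^6-6b^3+1.
Recognize a perfect-square trinomial with the parts 3b^3 and 1.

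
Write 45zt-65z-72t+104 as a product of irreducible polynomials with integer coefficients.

Group as (45zt-65z) + (-72t+104) = 5z(9t-13) - 8(9t-13).
Both groups share the factor (9t-13).

(5z-8)(9t-13)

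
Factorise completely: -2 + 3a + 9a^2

(3a + 2)(3a - 1)

Need a pair with product 9·(-2) = -18 and sum 3: that's -3 and 6.
Split the middle term: 9a^2 - 3a + 6a - 2 = 3a(3a - 1) + 2(3a - 1).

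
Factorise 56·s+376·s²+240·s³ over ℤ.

8·s·(5·s+7)·(6·s+1)

Pull out the common factor 8·s, then factor the remaining trinomial.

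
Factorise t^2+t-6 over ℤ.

Two integers with product -6 and sum 1 are 3 and -2.

(t+3)·(t-2)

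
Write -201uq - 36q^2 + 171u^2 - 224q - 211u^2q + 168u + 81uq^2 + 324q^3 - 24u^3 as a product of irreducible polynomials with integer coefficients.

Group: u(-24u^2 + 5uq - 21u + 36q^2 + 28q) + (9q - 8)(-24u^2 + 5uq - 21u + 36q^2 + 28q); both groups contain (-24u^2 + 5uq - 21u + 36q^2 + 28q), so (u + 9q - 8) is a factor with cofactor -24u^2 + 5uq - 21u + 36q^2 + 28q.
The cofactor groups again: -24u^2 + 5uq - 21u + 36q^2 + 28q = -3u(8u + 9q + 7) + 4q(8u + 9q + 7); both groups contain (8u + 9q + 7), giving -(3u - 4q)(8u + 9q + 7).

-(3u - 4q)(8u + 9q + 7)(u + 9q - 8)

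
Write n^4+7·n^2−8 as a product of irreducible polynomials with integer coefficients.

(n+1)·(n−1)·(n^2+8)

Substitute u = n^2 to get a quadratic in u, then factor.
n^2−1 is a difference of squares.
n^2+8 is irreducible over ℤ (always positive, so no real roots).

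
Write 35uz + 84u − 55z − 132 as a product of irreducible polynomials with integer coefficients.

(5z + 12)(7u − 11)

Group as (35uz + 84u) + (−55z − 132) = 7u(5z + 12) − 11(5z + 12).
Both groups share the factor (5z + 12).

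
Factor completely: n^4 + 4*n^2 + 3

(n^2 + 1)*(n^2 + 3)

Substitute u = n^2 to get a quadratic in u, then factor.
n^2 + 1 is irreducible over ℤ (sum of squares).
n^2 + 3 is irreducible over ℤ (always positive, so no real roots).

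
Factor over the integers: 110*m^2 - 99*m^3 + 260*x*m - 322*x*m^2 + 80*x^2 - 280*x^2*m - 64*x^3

Group: 4*x*(-16*x^2 - 26*x*m + 20*x - 9*m^2 + 10*m) + 11*m*(-16*x^2 - 26*x*m + 20*x - 9*m^2 + 10*m); both groups contain (-16*x^2 - 26*x*m + 20*x - 9*m^2 + 10*m), so (4*x + 11*m) is a factor with cofactor -16*x^2 - 26*x*m + 20*x - 9*m^2 + 10*m.
The cofactor groups again: -16*x^2 - 26*x*m + 20*x - 9*m^2 + 10*m = -8*x*(2*x + m) + (-9*m + 10)*(2*x + m); both groups contain (2*x + m), giving -(8*x + 9*m - 10)*(2*x + m).

-(4*x + 11*m)*(8*x + 9*m - 10)*(2*x + m)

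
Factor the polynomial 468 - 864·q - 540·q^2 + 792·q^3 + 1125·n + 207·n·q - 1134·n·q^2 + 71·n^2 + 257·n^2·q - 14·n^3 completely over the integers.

-(2·n - 11·q + 13)·(7·n - 6·q + 3)·(n - 12·q - 12)

Group: n·(-14·n^2 + 89·n·q - 97·n - 66·q^2 + 111·q - 39) + (-12·q - 12)·(-14·n^2 + 89·n·q - 97·n - 66·q^2 + 111·q - 39); both groups contain (-14·n^2 + 89·n·q - 97·n - 66·q^2 + 111·q - 39), so (n - 12·q - 12) is a factor with cofactor -14·n^2 + 89·n·q - 97·n - 66·q^2 + 111·q - 39.
The cofactor groups again: -14·n^2 + 89·n·q - 97·n - 66·q^2 + 111·q - 39 = -7·n·(2·n - 11·q + 13) + (6·q - 3)·(2·n - 11·q + 13); both groups contain (2·n - 11·q + 13), giving -(7·n - 6·q + 3)·(2·n - 11·q + 13).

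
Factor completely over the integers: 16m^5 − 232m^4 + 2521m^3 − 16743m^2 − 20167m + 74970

Among the possible rational roots, m = 7/4 is a root, so (4m − 7) is a factor; dividing leaves 4m^4 − 51m^3 + 541m^2 − 3239m − 10710.
Then m = 10 is a root, giving the factor (m − 10) and quotient 4m^3 − 11m^2 + 431m + 1071.
Continuing, m = −9/4 is a root, so (4m + 9) is a factor; dividing leaves m^2 − 5m + 119.
The quadratic m^2 − 5m + 119 has discriminant −451 < 0 and is irreducible over ℤ.

(4m + 9)(4m − 7)(m − 10)(m^2 − 5m + 119)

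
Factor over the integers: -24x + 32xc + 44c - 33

(4c - 3)(8x + 11)

Group as (32xc - 24x) + (44c - 33) = 8x(4c - 3) + 11(4c - 3).
Both groups share the factor (4c - 3).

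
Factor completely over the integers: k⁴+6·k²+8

Substitute u = k² to get a quadratic in u, then factor.
k²+4 is irreducible over ℤ (sum of squares).
k²+2 is irreducible over ℤ (always positive, so no real roots).

(k²+2)·(k²+4)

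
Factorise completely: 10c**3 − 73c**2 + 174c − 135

(2c − 5)(5c − 9)(c − 3)

Trying the rational-root candidates, c = 3 is a root, so (c − 3) divides it; the quotient is 10c**2 − 43c + 45.
The remaining quadratic factors as (2c − 5)(5c − 9).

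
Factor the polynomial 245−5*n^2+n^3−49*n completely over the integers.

(n+7)*(n−5)*(n−7)

Testing divisors of the constant over divisors of the leading coefficient, n = 7 is a root, giving the factor (n−7) and quotient n^2+2*n−35.
The remaining quadratic factors as (n−5)(n+7).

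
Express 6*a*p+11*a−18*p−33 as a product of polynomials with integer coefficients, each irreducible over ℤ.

(6*p+11)*(a−3)

Group as (6*a*p+11*a) + (−18*p−33) = a*(6*p+11) − 3*(6*p+11).
Both groups share the factor (6*p+11).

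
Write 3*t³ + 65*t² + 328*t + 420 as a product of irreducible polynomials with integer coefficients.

Trying the rational-root candidates, t = -14/3 is a root, so (3*t + 14) is a factor; dividing leaves t² + 17*t + 30.
The remaining quadratic factors as (t + 2)(t + 15).

(3*t + 14)*(t + 15)*(t + 2)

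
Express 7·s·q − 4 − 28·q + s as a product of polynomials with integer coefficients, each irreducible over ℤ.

Group as (7·s·q + s) + (−28·q − 4) = s·(7·q + 1) − 4·(7·q + 1).
Both groups share the factor (7·q + 1).

(7·q + 1)·(s − 4)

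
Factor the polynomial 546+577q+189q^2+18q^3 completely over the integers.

(3q+7)(6q+13)(q+6)

Trying the rational-root candidates, q = -6 is a root, so (q+6) is a factor; dividing leaves 18q^2+81q+91.
The remaining quadratic factors as (6q+13)(3q+7).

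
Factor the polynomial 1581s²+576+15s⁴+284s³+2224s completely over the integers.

(3s+1)(5s+8)(s+8)(s+9)

Among the possible rational roots, s = −8/5 is a root, giving the factor (5s+8) and quotient 3s³+52s²+233s+72.
Next, s = −1/3 is a root, giving the factor (3s+1) and quotient s²+17s+72.
The remaining quadratic factors as (s+9)(s+8).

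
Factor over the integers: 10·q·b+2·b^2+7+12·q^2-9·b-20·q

Group: 6·q·(2·q+b-1) + (2·b-7)·(2·q+b-1); both groups contain (2·q+b-1).

(6·q+2·b-7)·(2·q+b-1)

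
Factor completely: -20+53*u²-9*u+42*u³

Among the possible rational roots, u = 4/7 is a root, so (7*u-4) divides it; the quotient is 6*u²+11*u+5.
The remaining quadratic factors as (u+1)(6*u+5).

(6*u+5)*(7*u-4)*(u+1)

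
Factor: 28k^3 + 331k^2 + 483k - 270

(4k + 9)(7k - 3)(k + 10)

Trying the rational-root candidates, k = -10 is a root, so (k + 10) divides it; the quotient is 28k^2 + 51k - 27.
The remaining quadratic factors as (7k - 3)(4k + 9).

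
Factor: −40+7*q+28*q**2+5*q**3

(5*q+8)*(q+5)*(q−1)

Trying the rational-root candidates, q = −5 is a root, so (q+5) divides it; the quotient is 5*q**2+3*q−8.
The remaining quadratic factors as (q−1)(5*q+8).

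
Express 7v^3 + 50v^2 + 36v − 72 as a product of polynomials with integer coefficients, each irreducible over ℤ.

Testing divisors of the constant over divisors of the leading coefficient, v = −2 is a root, so (v + 2) is a factor; dividing leaves 7v^2 + 36v − 36.
The remaining quadratic factors as (7v − 6)(v + 6).

(7v − 6)(v + 2)(v + 6)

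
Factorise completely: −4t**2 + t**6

Pull out the common factor t**2, leaving t**4 − 4.
Recognize a difference of squares with the parts t**2 and 2.

t**2(t**2 + 2)(t**2 − 2)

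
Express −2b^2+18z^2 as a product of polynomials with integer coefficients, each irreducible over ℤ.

Factor out 2, leaving 9z^2−b^2, which is a difference of two squares.

2(3z−b)(3z+b)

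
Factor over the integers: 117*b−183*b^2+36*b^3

Pull out the common factor 3*b, then factor the remaining trinomial.

3*b*(3*b−13)*(4*b−3)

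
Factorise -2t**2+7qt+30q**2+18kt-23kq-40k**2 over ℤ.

-(5k+6q-t)(8k-5q-2t)

Group: -5k(8k-5q-2t) + (-6q+t)(8k-5q-2t); both groups contain (8k-5q-2t).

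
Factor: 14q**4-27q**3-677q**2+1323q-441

(2q-3)(7q-3)(q+7)(q-7)

Trying the rational-root candidates, q = 3/7 is a root, so (7q-3) divides it; the quotient is 2q**3-3q**2-98q+147.
Then q = 7 is a root, so (q-7) is a factor; dividing leaves 2q**2+11q-21.
The remaining quadratic factors as (2q-3)(q+7).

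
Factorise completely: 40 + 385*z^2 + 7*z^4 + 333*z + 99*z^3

By the rational root theorem, z = −8 is a root, so (z + 8) divides it; the quotient is 7*z^3 + 43*z^2 + 41*z + 5.
Continuing, z = −5 is a root, so (z + 5) divides it; the quotient is 7*z^2 + 8*z + 1.
The remaining quadratic factors as (z + 1)(7*z + 1).

(7*z + 1)*(z + 1)*(z + 5)*(z + 8)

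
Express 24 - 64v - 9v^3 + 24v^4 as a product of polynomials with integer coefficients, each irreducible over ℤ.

(8v - 3)(3v^3 - 8)

Group as (24v^4 - 64v) + (-9v^3 + 24) = 8v(3v^3 - 8) - 3(3v^3 - 8).
Both groups share the factor (3v^3 - 8).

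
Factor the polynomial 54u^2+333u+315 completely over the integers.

9(6u+7)(u+5)

Pull out the common factor 9, then factor the remaining trinomial.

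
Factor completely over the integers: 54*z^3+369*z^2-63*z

Pull out the common factor 9*z, then factor the remaining trinomial.

9*z*(6*z-1)*(z+7)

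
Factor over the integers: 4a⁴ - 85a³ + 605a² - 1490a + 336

Among the possible rational roots, a = 7 is a root, giving the factor (a - 7) and quotient 4a³ - 57a² + 206a - 48.
Next, a = 6 is a root, so (a - 6) is a factor; dividing leaves 4a² - 33a + 8.
The remaining quadratic factors as (4a - 1)(a - 8).

(4a - 1)(a - 6)(a - 7)(a - 8)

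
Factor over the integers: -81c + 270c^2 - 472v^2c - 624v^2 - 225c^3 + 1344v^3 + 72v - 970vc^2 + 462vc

(8v - 9c)(12v + 5c - 3)(14v + 5c - 3)

Group: 12v(112v^2 - 86vc - 24v - 45c^2 + 27c) + (5c - 3)(112v^2 - 86vc - 24v - 45c^2 + 27c); both groups contain (112v^2 - 86vc - 24v - 45c^2 + 27c), so (12v + 5c - 3) is a factor with cofactor 112v^2 - 86vc - 24v - 45c^2 + 27c.
The cofactor groups again: 112v^2 - 86vc - 24v - 45c^2 + 27c = 8v(14v + 5c - 3) - 9c(14v + 5c - 3); both groups contain (14v + 5c - 3), giving (8v - 9c)(14v + 5c - 3).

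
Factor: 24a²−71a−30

(3a−10)(8a+3)

Need a pair with product 24·(−30) = −720 and sum −71: that's 9 and −80.
Split the middle term: 24a²+9a − 80a−30 = 3a(8a+3) − 10(8a+3).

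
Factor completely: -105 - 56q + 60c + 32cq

(4c - 7)(8q + 15)

Group as (32cq + 60c) + (-56q - 105) = 4c(8q + 15) - 7(8q + 15).
Both groups share the factor (8q + 15).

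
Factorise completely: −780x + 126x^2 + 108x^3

6x(3x + 10)(6x − 13)

Pull out the common factor 6x, then factor the remaining trinomial.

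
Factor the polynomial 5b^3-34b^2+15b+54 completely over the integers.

Testing divisors of the constant over divisors of the leading coefficient, b = 9/5 is a root, so (5b-9) divides it; the quotient is b^2-5b-6.
The remaining quadratic factors as (b+1)(b-6).

(5b-9)(b+1)(b-6)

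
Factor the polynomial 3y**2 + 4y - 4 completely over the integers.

Need a pair with product 3·(-4) = -12 and sum 4: that's -2 and 6.
Split the middle term: 3y**2 - 2y + 6y - 4 = y(3y - 2) + 2(3y - 2).

(3y - 2)(y + 2)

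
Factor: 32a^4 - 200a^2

8a^2(2a + 5)(2a - 5)

Every term has a factor of 8a^2. Then 4a^2 - 25 = (2a)² − (5)².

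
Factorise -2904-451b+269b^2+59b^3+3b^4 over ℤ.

(3b+11)(b+11)(b+8)(b-3)

Among the possible rational roots, b = -11/3 is a root, so (3b+11) is a factor; dividing leaves b^3+16b^2+31b-264.
Next, b = 3 is a root, giving the factor (b-3) and quotient b^2+19b+88.
The remaining quadratic factors as (b+8)(b+11).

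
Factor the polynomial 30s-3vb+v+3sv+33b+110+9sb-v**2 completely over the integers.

(v+3b+10)(3s-v+11)

Group: 3s(v+3b+10) + (-v+11)(v+3b+10); both groups contain (v+3b+10).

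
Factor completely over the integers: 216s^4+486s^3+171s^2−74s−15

Testing divisors of the constant over divisors of the leading coefficient, s = −3/4 is a root, so (4s+3) is a factor; dividing leaves 54s^3+81s^2−18s−5.
Then s = −1/6 is a root, so (6s+1) divides it; the quotient is 9s^2+12s−5.
The remaining quadratic factors as (3s+5)(3s−1).

(3s+5)(3s−1)(4s+3)(6s+1)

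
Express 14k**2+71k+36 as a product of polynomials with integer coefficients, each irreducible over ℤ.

Need a pair with product 14·36 = 504 and sum 71: that's 63 and 8.
Split the middle term: 14k**2+63k + 8k+36 = 7k(2k+9) + 4(2k+9).

(2k+9)(7k+4)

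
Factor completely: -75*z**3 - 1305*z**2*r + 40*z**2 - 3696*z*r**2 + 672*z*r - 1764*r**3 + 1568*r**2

-(5*z + 14*r)*(z + 14*r)*(15*z + 9*r - 8)

Group: z*(-75*z**2 - 255*z*r + 40*z - 126*r**2 + 112*r) + 14*r*(-75*z**2 - 255*z*r + 40*z - 126*r**2 + 112*r); both groups contain (-75*z**2 - 255*z*r + 40*z - 126*r**2 + 112*r), so (z + 14*r) is a factor with cofactor -75*z**2 - 255*z*r + 40*z - 126*r**2 + 112*r.
The cofactor groups again: -75*z**2 - 255*z*r + 40*z - 126*r**2 + 112*r = -15*z*(5*z + 14*r) + (-9*r + 8)*(5*z + 14*r); both groups contain (5*z + 14*r), giving -(15*z + 9*r - 8)*(5*z + 14*r).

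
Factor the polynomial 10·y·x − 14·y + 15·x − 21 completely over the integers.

(2·y + 3)·(5·x − 7)

Group as (10·y·x − 14·y) + (15·x − 21) = 2·y·(5·x − 7) + 3·(5·x − 7).
Both groups share the factor (5·x − 7).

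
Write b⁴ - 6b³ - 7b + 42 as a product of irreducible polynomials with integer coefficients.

(b - 6)(b³ - 7)

Group as (b⁴ - 7b) + (-6b³ + 42) = b(b³ - 7) - 6(b³ - 7).
Both groups share the factor (b³ - 7).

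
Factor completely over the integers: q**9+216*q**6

Factor out q**6 first: what remains is q**3+216.
Recognize a sum of cubes with the parts q and 6.

q**6*(q+6)*(q**2-6*q+36)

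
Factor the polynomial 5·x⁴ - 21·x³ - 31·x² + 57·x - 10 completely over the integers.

(5·x - 1)·(x + 2)·(x - 1)·(x - 5)

Trying the rational-root candidates, x = 1 is a root, giving the factor (x - 1) and quotient 5·x³ - 16·x² - 47·x + 10.
Then x = 1/5 is a root, so (5·x - 1) divides it; the quotient is x² - 3·x - 10.
The remaining quadratic factors as (x + 2)(x - 5).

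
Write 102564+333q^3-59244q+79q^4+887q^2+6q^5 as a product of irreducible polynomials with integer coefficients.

Testing divisors of the constant over divisors of the leading coefficient, q = -14 is a root, so (q+14) is a factor; dividing leaves 6q^4-5q^3+403q^2-4755q+7326.
Next, q = 11/6 is a root, so (6q-11) is a factor; dividing leaves q^3+q^2+69q-666.
Then q = 6 is a root, giving the factor (q-6) and quotient q^2+7q+111.
The quadratic q^2+7q+111 has discriminant -395 < 0 and is irreducible over ℤ.

(6q-11)(q+14)(q-6)(q^2+7q+111)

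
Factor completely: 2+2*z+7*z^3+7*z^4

(z+1)*(7*z^3+2)

Group as (7*z^4+2*z) + (7*z^3+2) = z*(7*z^3+2) + (7*z^3+2).
Both groups share the factor (7*z^3+2).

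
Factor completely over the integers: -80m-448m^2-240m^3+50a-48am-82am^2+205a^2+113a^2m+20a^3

(4a+5m+1)(5a-8m)(a+6m+10)

Group: 4a(5a^2+22am+50a-48m^2-80m) + (5m+1)(5a^2+22am+50a-48m^2-80m); both groups contain (5a^2+22am+50a-48m^2-80m), so (4a+5m+1) is a factor with cofactor 5a^2+22am+50a-48m^2-80m.
The cofactor groups again: 5a^2+22am+50a-48m^2-80m = 5a(a+6m+10) - 8m(a+6m+10); both groups contain (a+6m+10), giving (5a-8m)(a+6m+10).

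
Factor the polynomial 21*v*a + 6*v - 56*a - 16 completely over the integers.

Group as (21*v*a + 6*v) + (-56*a - 16) = 3*v*(7*a + 2) - 8*(7*a + 2).
Both groups share the factor (7*a + 2).

(3*v - 8)*(7*a + 2)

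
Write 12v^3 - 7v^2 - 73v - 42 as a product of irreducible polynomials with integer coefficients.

(3v + 2)(4v + 7)(v - 3)

Among the possible rational roots, v = -2/3 is a root, so (3v + 2) divides it; the quotient is 4v^2 - 5v - 21.
The remaining quadratic factors as (v - 3)(4v + 7).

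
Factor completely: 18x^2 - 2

2(3x + 1)(3x - 1)

Factor out 2, leaving 9x^2 - 1, which is a difference of two squares.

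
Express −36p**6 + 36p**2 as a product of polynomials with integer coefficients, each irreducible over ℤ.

−36p**2(p + 1)(p − 1)(p**2 + 1)

Pull out the common factor 36p**2, leaving −p**4 + 1.
Recognize a difference of squares with the parts 1 and p**2.
−p**2 + 1 is again a difference of squares: (−p + 1)(p + 1).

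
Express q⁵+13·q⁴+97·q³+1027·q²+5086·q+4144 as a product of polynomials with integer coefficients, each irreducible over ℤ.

Testing divisors of the constant over divisors of the leading coefficient, q = -1 is a root, so (q+1) divides it; the quotient is q⁴+12·q³+85·q²+942·q+4144.
Next, q = -7 is a root, so (q+7) is a factor; dividing leaves q³+5·q²+50·q+592.
Continuing, q = -8 is a root, so (q+8) is a factor; dividing leaves q²-3·q+74.
The quadratic q²-3·q+74 has discriminant -287 < 0 and is irreducible over ℤ.

(q+1)·(q+7)·(q+8)·(q²-3·q+74)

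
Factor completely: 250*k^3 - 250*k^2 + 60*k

Pull out the common factor 10*k, then factor the remaining trinomial.

10*k*(5*k - 2)*(5*k - 3)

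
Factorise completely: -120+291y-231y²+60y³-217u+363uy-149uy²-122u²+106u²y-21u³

Group: u(-21u²+43uy-59u-20y²+57y-40) + (-3y+3)(-21u²+43uy-59u-20y²+57y-40); both groups contain (-21u²+43uy-59u-20y²+57y-40), so (u-3y+3) is a factor with cofactor -21u²+43uy-59u-20y²+57y-40.
The cofactor groups again: -21u²+43uy-59u-20y²+57y-40 = -7u(3u-4y+5) + (5y-8)(3u-4y+5); both groups contain (3u-4y+5), giving -(7u-5y+8)(3u-4y+5).

-(3u-4y+5)(7u-5y+8)(u-3y+3)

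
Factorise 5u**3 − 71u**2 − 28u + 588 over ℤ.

(5u + 14)(u − 14)(u − 3)

By the rational root theorem, u = 3 is a root, giving the factor (u − 3) and quotient 5u**2 − 56u − 196.
The remaining quadratic factors as (u − 14)(5u + 14).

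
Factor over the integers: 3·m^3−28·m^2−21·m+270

(3·m−10)·(m+3)·(m−9)

By the rational root theorem, m = 9 is a root, so (m−9) divides it; the quotient is 3·m^2−m−30.
The remaining quadratic factors as (3·m−10)(m+3).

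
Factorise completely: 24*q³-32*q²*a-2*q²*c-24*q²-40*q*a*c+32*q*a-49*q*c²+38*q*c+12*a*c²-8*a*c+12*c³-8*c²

Group: 3*q*(8*q²+10*q*c-8*q-3*c²+2*c) + (-4*a-4*c)*(8*q²+10*q*c-8*q-3*c²+2*c); both groups contain (8*q²+10*q*c-8*q-3*c²+2*c), so (3*q-4*a-4*c) is a factor with cofactor 8*q²+10*q*c-8*q-3*c²+2*c.
The cofactor groups again: 8*q²+10*q*c-8*q-3*c²+2*c = 2*q*(4*q-c) + (3*c-2)*(4*q-c); both groups contain (4*q-c), giving (2*q+3*c-2)*(4*q-c).

(3*q-4*a-4*c)*(4*q-c)*(2*q+3*c-2)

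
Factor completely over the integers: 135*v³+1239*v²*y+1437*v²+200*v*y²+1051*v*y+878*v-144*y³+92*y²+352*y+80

(15*v-4*y+8)*(9*v+4*y+1)*(v+9*y+10)

Group: 15*v*(9*v²+85*v*y+91*v+36*y²+49*y+10) + (-4*y+8)*(9*v²+85*v*y+91*v+36*y²+49*y+10); both groups contain (9*v²+85*v*y+91*v+36*y²+49*y+10), so (15*v-4*y+8) is a factor with cofactor 9*v²+85*v*y+91*v+36*y²+49*y+10.
The cofactor groups again: 9*v²+85*v*y+91*v+36*y²+49*y+10 = v*(9*v+4*y+1) + (9*y+10)*(9*v+4*y+1); both groups contain (9*v+4*y+1), giving (v+9*y+10)*(9*v+4*y+1).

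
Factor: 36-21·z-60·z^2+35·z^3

Group as (35·z^3-21·z) + (-60·z^2+36) = 7·z·(5·z^2-3) - 12·(5·z^2-3).
Both groups share the factor (5·z^2-3).

(7·z-12)·(5·z^2-3)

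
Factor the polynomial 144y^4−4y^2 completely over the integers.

4y^2(6y+1)(6y−1)

Factor out 4y^2, leaving 36y^2−1, which is a difference of two squares.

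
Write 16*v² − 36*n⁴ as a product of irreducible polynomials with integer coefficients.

Every term has a factor of 4; factoring it out leaves −9*n⁴ + 4*v².
Recognize a difference of squares with the parts 2*v and 3*n².

−4*(3*n² + 2*v)*(3*n² − 2*v)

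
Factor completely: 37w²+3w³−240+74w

(3w−5)(w+6)(w+8)

Trying the rational-root candidates, w = −6 is a root, so (w+6) is a factor; dividing leaves 3w²+19w−40.
The remaining quadratic factors as (w+8)(3w−5).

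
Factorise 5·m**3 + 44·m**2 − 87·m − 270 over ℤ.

Testing divisors of the constant over divisors of the leading coefficient, m = −10 is a root, so (m + 10) divides it; the quotient is 5·m**2 − 6·m − 27.
The remaining quadratic factors as (m − 3)(5·m + 9).

(5·m + 9)·(m + 10)·(m − 3)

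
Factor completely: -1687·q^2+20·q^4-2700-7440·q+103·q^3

By the rational root theorem, q = -15/4 is a root, so (4·q+15) divides it; the quotient is 5·q^3+7·q^2-448·q-180.
Next, q = -2/5 is a root, so (5·q+2) is a factor; dividing leaves q^2+q-90.
The remaining quadratic factors as (q+10)(q-9).

(4·q+15)·(5·q+2)·(q+10)·(q-9)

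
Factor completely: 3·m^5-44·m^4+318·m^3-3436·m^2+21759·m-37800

Testing divisors of the constant over divisors of the leading coefficient, m = 7 is a root, so (m-7) is a factor; dividing leaves 3·m^4-23·m^3+157·m^2-2337·m+5400.
Next, m = 8/3 is a root, so (3·m-8) divides it; the quotient is m^3-5·m^2+39·m-675.
Continuing, m = 9 is a root, so (m-9) divides it; the quotient is m^2+4·m+75.
The quadratic m^2+4·m+75 has discriminant -284 < 0 and is irreducible over ℤ.

(3·m-8)·(m-7)·(m-9)·(m^2+4·m+75)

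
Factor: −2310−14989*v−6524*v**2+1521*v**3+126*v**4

(3*v−14)*(6*v+1)*(7*v+11)*(v+15)

Trying the rational-root candidates, v = −15 is a root, so (v+15) is a factor; dividing leaves 126*v**3−369*v**2−989*v−154.
Then v = −11/7 is a root, giving the factor (7*v+11) and quotient 18*v**2−81*v−14.
The remaining quadratic factors as (3*v−14)(6*v+1).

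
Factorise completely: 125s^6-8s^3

Pull out the common factor s^3, leaving 125s^3-8.
Recognize a difference of cubes with the parts 5s and 2.

s^3(5s-2)(25s^2+10s+4)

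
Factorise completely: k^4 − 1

Difference of squares twice: with A = k and B = 1, A⁴ − B⁴ = (A² − B²)(A² + B²), and A² − B² factors again.

(k + 1)*(k − 1)*(k^2 + 1)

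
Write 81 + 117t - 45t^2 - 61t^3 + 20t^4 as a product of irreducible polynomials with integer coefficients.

(4t + 3)(5t - 9)(t + 1)(t - 3)

Among the possible rational roots, t = -3/4 is a root, so (4t + 3) is a factor; dividing leaves 5t^3 - 19t^2 + 3t + 27.
Then t = 9/5 is a root, giving the factor (5t - 9) and quotient t^2 - 2t - 3.
The remaining quadratic factors as (t + 1)(t - 3).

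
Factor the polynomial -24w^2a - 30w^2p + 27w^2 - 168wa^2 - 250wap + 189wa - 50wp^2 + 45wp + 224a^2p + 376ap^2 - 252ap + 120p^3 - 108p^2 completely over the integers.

-(3w - 4p)(w + 7a + 3p)(8a + 10p - 9)

Group: w(-24wa - 30wp + 27w + 32ap + 40p^2 - 36p) + (7a + 3p)(-24wa - 30wp + 27w + 32ap + 40p^2 - 36p); both groups contain (-24wa - 30wp + 27w + 32ap + 40p^2 - 36p), so (w + 7a + 3p) is a factor with cofactor -24wa - 30wp + 27w + 32ap + 40p^2 - 36p.
The cofactor groups again: -24wa - 30wp + 27w + 32ap + 40p^2 - 36p = -8a(3w - 4p) + (-10p + 9)(3w - 4p); both groups contain (3w - 4p), giving -(8a + 10p - 9)(3w - 4p).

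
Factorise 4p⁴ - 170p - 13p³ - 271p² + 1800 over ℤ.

Testing divisors of the constant over divisors of the leading coefficient, p = -4 is a root, so (p + 4) divides it; the quotient is 4p³ - 29p² - 155p + 450.
Then p = 10 is a root, giving the factor (p - 10) and quotient 4p² + 11p - 45.
The remaining quadratic factors as (4p - 9)(p + 5).

(4p - 9)(p + 4)(p + 5)(p - 10)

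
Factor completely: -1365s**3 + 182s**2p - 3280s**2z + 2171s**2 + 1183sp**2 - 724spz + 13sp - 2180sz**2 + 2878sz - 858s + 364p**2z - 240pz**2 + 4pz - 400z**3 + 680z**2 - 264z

Group: 7s(-195s**2 - 169sp - 190sz + 143s - 52pz - 40z**2 + 44z) + (-7p + 10z - 6)(-195s**2 - 169sp - 190sz + 143s - 52pz - 40z**2 + 44z); both groups contain (-195s**2 - 169sp - 190sz + 143s - 52pz - 40z**2 + 44z), so (7s - 7p + 10z - 6) is a factor with cofactor -195s**2 - 169sp - 190sz + 143s - 52pz - 40z**2 + 44z.
The cofactor groups again: -195s**2 - 169sp - 190sz + 143s - 52pz - 40z**2 + 44z = -13s(15s + 13p + 10z - 11) - 4z(15s + 13p + 10z - 11); both groups contain (15s + 13p + 10z - 11), giving -(13s + 4z)(15s + 13p + 10z - 11).

-(7s - 7p + 10z - 6)(15s + 13p + 10z - 11)(13s + 4z)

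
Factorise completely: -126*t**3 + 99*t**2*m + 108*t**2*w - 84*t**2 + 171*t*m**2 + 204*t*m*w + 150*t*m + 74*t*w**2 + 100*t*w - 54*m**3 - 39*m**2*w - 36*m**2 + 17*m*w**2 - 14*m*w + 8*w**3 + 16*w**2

-(7*t - 2*m + w)*(6*t - 9*m - 8*w)*(3*t + 3*m + w + 2)

Group: 7*t*(-18*t**2 + 9*t*m + 18*t*w - 12*t + 27*m**2 + 33*m*w + 18*m + 8*w**2 + 16*w) + (-2*m + w)*(-18*t**2 + 9*t*m + 18*t*w - 12*t + 27*m**2 + 33*m*w + 18*m + 8*w**2 + 16*w); both groups contain (-18*t**2 + 9*t*m + 18*t*w - 12*t + 27*m**2 + 33*m*w + 18*m + 8*w**2 + 16*w), so (7*t - 2*m + w) is a factor with cofactor -18*t**2 + 9*t*m + 18*t*w - 12*t + 27*m**2 + 33*m*w + 18*m + 8*w**2 + 16*w.
The cofactor groups again: -18*t**2 + 9*t*m + 18*t*w - 12*t + 27*m**2 + 33*m*w + 18*m + 8*w**2 + 16*w = -3*t*(6*t - 9*m - 8*w) + (-3*m - w - 2)*(6*t - 9*m - 8*w); both groups contain (6*t - 9*m - 8*w), giving -(3*t + 3*m + w + 2)*(6*t - 9*m - 8*w).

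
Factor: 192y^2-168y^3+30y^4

Pull out the common factor 6y^2, then factor the remaining trinomial.

6y^2(5y-8)(y-4)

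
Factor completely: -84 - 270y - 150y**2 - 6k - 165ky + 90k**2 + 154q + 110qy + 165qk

(15k + 10y + 14)(11q + 6k - 15y - 6)

Group: 11q(15k + 10y + 14) + (6k - 15y - 6)(15k + 10y + 14); both groups contain (15k + 10y + 14).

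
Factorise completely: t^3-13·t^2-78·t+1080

By the rational root theorem, t = 10 is a root, so (t-10) is a factor; dividing leaves t^2-3·t-108.
The remaining quadratic factors as (t-12)(t+9).

(t+9)·(t-10)·(t-12)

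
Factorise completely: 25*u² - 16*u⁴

-u²*(4*u + 5)*(4*u - 5)

Pull out the common factor u², leaving -16*u² + 25.
Recognize a difference of squares with the parts 5 and 4*u.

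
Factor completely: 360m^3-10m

10m(6m+1)(6m-1)

Pull out the common factor 10m; 36m^2-1 is a difference of squares.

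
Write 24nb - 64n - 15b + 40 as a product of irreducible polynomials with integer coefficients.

(3b - 8)(8n - 5)

Group as (24nb - 64n) + (-15b + 40) = 8n(3b - 8) - 5(3b - 8).
Both groups share the factor (3b - 8).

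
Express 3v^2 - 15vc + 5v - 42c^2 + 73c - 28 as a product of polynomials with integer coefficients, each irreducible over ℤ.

Group: 3v(v - 7c + 4) + (6c - 7)(v - 7c + 4); both groups contain (v - 7c + 4).

(v - 7c + 4)(3v + 6c - 7)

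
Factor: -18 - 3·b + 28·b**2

(4·b + 3)·(7·b - 6)

Need a pair with product 28·(-18) = -504 and sum -3: that's 21 and -24.
Split the middle term: 28·b**2 + 21·b - 24·b - 18 = 7·b·(4·b + 3) - 6·(4·b + 3).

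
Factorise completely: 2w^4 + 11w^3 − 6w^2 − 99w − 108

Trying the rational-root candidates, w = −4 is a root, so (w + 4) divides it; the quotient is 2w^3 + 3w^2 − 18w − 27.
Continuing, w = −3/2 is a root, so (2w + 3) is a factor; dividing leaves w^2 − 9.
The remaining quadratic factors as (w + 3)(w − 3).

(2w + 3)(w + 3)(w + 4)(w − 3)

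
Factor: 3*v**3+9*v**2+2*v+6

Group as (3*v**3+2*v) + (9*v**2+6) = v*(3*v**2+2) + 3*(3*v**2+2).
Both groups share the factor (3*v**2+2).

(v+3)*(3*v**2+2)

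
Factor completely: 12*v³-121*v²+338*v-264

Among the possible rational roots, v = 4/3 is a root, so (3*v-4) divides it; the quotient is 4*v²-35*v+66.
The remaining quadratic factors as (v-6)(4*v-11).

(3*v-4)*(4*v-11)*(v-6)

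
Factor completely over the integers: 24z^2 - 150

6(2z + 5)(2z - 5)

Factor out 6, leaving 4z^2 - 25, which is a difference of two squares.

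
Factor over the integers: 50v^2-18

2(5v+3)(5v-3)

Pull out the common factor 2; 25v^2-9 is a difference of squares.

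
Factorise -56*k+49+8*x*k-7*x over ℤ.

Group as (8*x*k-7*x) + (-56*k+49) = x*(8*k-7) - 7*(8*k-7).
Both groups share the factor (8*k-7).

(8*k-7)*(x-7)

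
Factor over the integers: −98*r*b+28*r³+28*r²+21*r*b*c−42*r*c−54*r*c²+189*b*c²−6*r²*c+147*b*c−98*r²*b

Group: 2*r*(14*r²−3*r*c+14*r−27*c²−21*c) − 7*b*(14*r²−3*r*c+14*r−27*c²−21*c); both groups contain (14*r²−3*r*c+14*r−27*c²−21*c), so (2*r−7*b) is a factor with cofactor 14*r²−3*r*c+14*r−27*c²−21*c.
The cofactor groups again: 14*r²−3*r*c+14*r−27*c²−21*c = 7*r*(2*r−3*c) + (9*c+7)*(2*r−3*c); both groups contain (2*r−3*c), giving (7*r+9*c+7)*(2*r−3*c).

(2*r−3*c)*(2*r−7*b)*(7*r+9*c+7)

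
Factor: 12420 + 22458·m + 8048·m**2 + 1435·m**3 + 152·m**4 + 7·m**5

(7·m + 5)·(m + 6)·(m + 9)·(m**2 + 6·m + 46)

Among the possible rational roots, m = −9 is a root, so (m + 9) is a factor; dividing leaves 7·m**4 + 89·m**3 + 634·m**2 + 2342·m + 1380.
Continuing, m = −5/7 is a root, giving the factor (7·m + 5) and quotient m**3 + 12·m**2 + 82·m + 276.
Then m = −6 is a root, so (m + 6) is a factor; dividing leaves m**2 + 6·m + 46.
The quadratic m**2 + 6·m + 46 has discriminant −148 < 0 and is irreducible over ℤ.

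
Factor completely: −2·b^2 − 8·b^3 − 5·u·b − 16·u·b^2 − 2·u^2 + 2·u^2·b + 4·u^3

Group: 2·u·(2·u^2 + 5·u·b + 2·b^2) + (−4·b − 1)·(2·u^2 + 5·u·b + 2·b^2); both groups contain (2·u^2 + 5·u·b + 2·b^2), so (2·u − 4·b − 1) is a factor with cofactor 2·u^2 + 5·u·b + 2·b^2.
The cofactor groups again: 2·u^2 + 5·u·b + 2·b^2 = 2·u·(u + 2·b) + b·(u + 2·b); both groups contain (u + 2·b), giving (2·u + b)·(u + 2·b).

(2·u − 4·b − 1)·(u + 2·b)·(2·u + b)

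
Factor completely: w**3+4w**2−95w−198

Among the possible rational roots, w = 9 is a root, so (w−9) divides it; the quotient is w**2+13w+22.
The remaining quadratic factors as (w+2)(w+11).

(w+11)(w+2)(w−9)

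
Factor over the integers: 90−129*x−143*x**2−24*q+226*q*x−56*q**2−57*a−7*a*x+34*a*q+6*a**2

(2*a+14*q−11*x−15)*(3*a−4*q+13*x−6)

Group: 3*a*(2*a+14*q−11*x−15) + (−4*q+13*x−6)*(2*a+14*q−11*x−15); both groups contain (2*a+14*q−11*x−15).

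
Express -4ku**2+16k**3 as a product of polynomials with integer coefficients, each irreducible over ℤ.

Factor out 4k, leaving 4k**2-u**2, which is a difference of two squares.

4k(2k+u)(2k-u)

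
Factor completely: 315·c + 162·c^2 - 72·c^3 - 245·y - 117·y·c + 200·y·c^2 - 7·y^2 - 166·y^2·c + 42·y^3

(3·y - 2·c + 7)·(2·y - 4·c - 5)·(7·y - 9·c)

Group: 2·y·(21·y^2 - 41·y·c + 49·y + 18·c^2 - 63·c) + (-4·c - 5)·(21·y^2 - 41·y·c + 49·y + 18·c^2 - 63·c); both groups contain (21·y^2 - 41·y·c + 49·y + 18·c^2 - 63·c), so (2·y - 4·c - 5) is a factor with cofactor 21·y^2 - 41·y·c + 49·y + 18·c^2 - 63·c.
The cofactor groups again: 21·y^2 - 41·y·c + 49·y + 18·c^2 - 63·c = 7·y·(3·y - 2·c + 7) - 9·c·(3·y - 2·c + 7); both groups contain (3·y - 2·c + 7), giving (7·y - 9·c)·(3·y - 2·c + 7).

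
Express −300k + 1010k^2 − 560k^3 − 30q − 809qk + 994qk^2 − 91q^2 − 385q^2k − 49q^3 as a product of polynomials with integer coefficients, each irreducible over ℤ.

Group: 7q(−7q^2 − 63qk − 10q + 70k^2 − 100k) + (−8k + 3)(−7q^2 − 63qk − 10q + 70k^2 − 100k); both groups contain (−7q^2 − 63qk − 10q + 70k^2 − 100k), so (7q − 8k + 3) is a factor with cofactor −7q^2 − 63qk − 10q + 70k^2 − 100k.
The cofactor groups again: −7q^2 − 63qk − 10q + 70k^2 − 100k = −q(7q − 7k + 10) − 10k(7q − 7k + 10); both groups contain (7q − 7k + 10), giving −(q + 10k)(7q − 7k + 10).

−(7q − 7k + 10)(7q − 8k + 3)(q + 10k)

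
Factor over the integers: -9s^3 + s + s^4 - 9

Group as (s^4 + s) + (-9s^3 - 9) = s(s^3 + 1) - 9(s^3 + 1).
Both groups share the factor (s^3 + 1).

(s + 1)(s - 9)(s^2 - s + 1)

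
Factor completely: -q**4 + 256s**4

Difference of squares twice: with A = 4s and B = q, A⁴ − B⁴ = (A² − B²)(A² + B²), and A² − B² factors again.

(4s - q)(4s + q)(16s**2 + q**2)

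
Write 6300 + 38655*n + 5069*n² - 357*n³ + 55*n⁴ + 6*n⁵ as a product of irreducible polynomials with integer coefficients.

(6*n + 1)*(n + 15)*(n + 5)*(n² - 11*n + 84)

Among the possible rational roots, n = -15 is a root, so (n + 15) is a factor; dividing leaves 6*n⁴ - 35*n³ + 168*n² + 2549*n + 420.
Next, n = -5 is a root, giving the factor (n + 5) and quotient 6*n³ - 65*n² + 493*n + 84.
Continuing, n = -1/6 is a root, so (6*n + 1) divides it; the quotient is n² - 11*n + 84.
The quadratic n² - 11*n + 84 has discriminant -215 < 0 and is irreducible over ℤ.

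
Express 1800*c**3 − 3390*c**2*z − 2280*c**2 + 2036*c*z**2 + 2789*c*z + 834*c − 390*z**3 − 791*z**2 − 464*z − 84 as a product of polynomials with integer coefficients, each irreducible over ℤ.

(10*c − 6*z − 7)*(12*c − 5*z − 2)*(15*c − 13*z − 6)

Group: 12*c*(150*c**2 − 220*c*z − 165*c + 78*z**2 + 127*z + 42) + (−5*z − 2)*(150*c**2 − 220*c*z − 165*c + 78*z**2 + 127*z + 42); both groups contain (150*c**2 − 220*c*z − 165*c + 78*z**2 + 127*z + 42), so (12*c − 5*z − 2) is a factor with cofactor 150*c**2 − 220*c*z − 165*c + 78*z**2 + 127*z + 42.
The cofactor groups again: 150*c**2 − 220*c*z − 165*c + 78*z**2 + 127*z + 42 = 15*c*(10*c − 6*z − 7) + (−13*z − 6)*(10*c − 6*z − 7); both groups contain (10*c − 6*z − 7), giving (15*c − 13*z − 6)*(10*c − 6*z − 7).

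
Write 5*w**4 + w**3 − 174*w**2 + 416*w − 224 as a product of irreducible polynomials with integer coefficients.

(5*w − 4)*(w + 7)*(w − 2)*(w − 4)

Testing divisors of the constant over divisors of the leading coefficient, w = −7 is a root, giving the factor (w + 7) and quotient 5*w**3 − 34*w**2 + 64*w − 32.
Next, w = 4/5 is a root, giving the factor (5*w − 4) and quotient w**2 − 6*w + 8.
The remaining quadratic factors as (w − 4)(w − 2).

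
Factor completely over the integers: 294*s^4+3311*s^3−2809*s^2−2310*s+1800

Trying the rational-root candidates, s = 5/7 is a root, giving the factor (7*s−5) and quotient 42*s^3+503*s^2−42*s−360.
Next, s = −12 is a root, so (s+12) divides it; the quotient is 42*s^2−s−30.
The remaining quadratic factors as (7*s−6)(6*s+5).

(6*s+5)*(7*s−5)*(7*s−6)*(s+12)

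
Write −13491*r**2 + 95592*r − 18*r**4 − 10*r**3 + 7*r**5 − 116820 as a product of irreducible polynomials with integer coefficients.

(7*r − 11)*(r − 10)*(r − 6)*(r**2 + 15*r + 177)

Testing divisors of the constant over divisors of the leading coefficient, r = 11/7 is a root, giving the factor (7*r − 11) and quotient r**4 − r**3 − 3*r**2 − 1932*r + 10620.
Next, r = 6 is a root, giving the factor (r − 6) and quotient r**3 + 5*r**2 + 27*r − 1770.
Then r = 10 is a root, so (r − 10) is a factor; dividing leaves r**2 + 15*r + 177.
The quadratic r**2 + 15*r + 177 has discriminant −483 < 0 and is irreducible over ℤ.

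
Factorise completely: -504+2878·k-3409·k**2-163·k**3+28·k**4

(4·k-1)·(7·k-4)·(k+9)·(k-14)

Testing divisors of the constant over divisors of the leading coefficient, k = 4/7 is a root, giving the factor (7·k-4) and quotient 4·k**3-21·k**2-499·k+126.
Then k = 1/4 is a root, so (4·k-1) divides it; the quotient is k**2-5·k-126.
The remaining quadratic factors as (k+9)(k-14).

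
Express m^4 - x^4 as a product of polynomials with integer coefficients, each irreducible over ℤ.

(m + x)(m - x)(m^2 + x^2)

(m)⁴ − (x)⁴ = ((m)² − (x)²)((m)² + (x)²); the first factor splits again, the second (m^2 + x^2) is irreducible.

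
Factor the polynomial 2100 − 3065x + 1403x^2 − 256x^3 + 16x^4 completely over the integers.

(4x − 15)(4x − 5)(x − 4)(x − 7)

By the rational root theorem, x = 7 is a root, giving the factor (x − 7) and quotient 16x^3 − 144x^2 + 395x − 300.
Next, x = 5/4 is a root, so (4x − 5) divides it; the quotient is 4x^2 − 31x + 60.
The remaining quadratic factors as (4x − 15)(x − 4).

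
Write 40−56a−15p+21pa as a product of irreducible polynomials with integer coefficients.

Group as (21pa−15p) + (−56a+40) = 3p(7a−5) − 8(7a−5).
Both groups share the factor (7a−5).

(3p−8)(7a−5)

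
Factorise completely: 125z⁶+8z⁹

z⁶(2z+5)(4z²-10z+25)

Pull out the common factor z⁶, leaving 8z³+125.
Recognize a sum of cubes with the parts 5 and 2z.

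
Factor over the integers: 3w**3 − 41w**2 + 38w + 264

(3w − 11)(w + 2)(w − 12)

Among the possible rational roots, w = 12 is a root, so (w − 12) is a factor; dividing leaves 3w**2 − 5w − 22.
The remaining quadratic factors as (3w − 11)(w + 2).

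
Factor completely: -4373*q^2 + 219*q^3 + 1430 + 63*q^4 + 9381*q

(3*q - 10)*(3*q - 13)*(7*q + 1)*(q + 11)

Testing divisors of the constant over divisors of the leading coefficient, q = -1/7 is a root, giving the factor (7*q + 1) and quotient 9*q^3 + 30*q^2 - 629*q + 1430.
Next, q = -11 is a root, so (q + 11) divides it; the quotient is 9*q^2 - 69*q + 130.
The remaining quadratic factors as (3*q - 13)(3*q - 10).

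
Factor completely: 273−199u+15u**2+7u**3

By the rational root theorem, u = −7 is a root, giving the factor (u+7) and quotient 7u**2−34u+39.
The remaining quadratic factors as (7u−13)(u−3).

(7u−13)(u+7)(u−3)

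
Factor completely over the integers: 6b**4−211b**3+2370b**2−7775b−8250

(6b+5)(b−10)(b−11)(b−15)

Trying the rational-root candidates, b = −5/6 is a root, so (6b+5) is a factor; dividing leaves b**3−36b**2+425b−1650.
Continuing, b = 11 is a root, so (b−11) divides it; the quotient is b**2−25b+150.
The remaining quadratic factors as (b−10)(b−15).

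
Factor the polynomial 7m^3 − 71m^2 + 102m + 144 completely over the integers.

(7m + 6)(m − 3)(m − 8)

Among the possible rational roots, m = 3 is a root, so (m − 3) is a factor; dividing leaves 7m^2 − 50m − 48.
The remaining quadratic factors as (7m + 6)(m − 8).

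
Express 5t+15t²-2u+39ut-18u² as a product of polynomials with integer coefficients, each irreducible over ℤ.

-(2u-5t)(9u+3t+1)

Group: -9u(2u-5t) + (-3t-1)(2u-5t); both groups contain (2u-5t).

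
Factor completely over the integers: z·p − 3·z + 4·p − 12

(p − 3)·(z + 4)

Group as (z·p − 3·z) + (4·p − 12) = z·(p − 3) + 4·(p − 3).
Both groups share the factor (p − 3).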